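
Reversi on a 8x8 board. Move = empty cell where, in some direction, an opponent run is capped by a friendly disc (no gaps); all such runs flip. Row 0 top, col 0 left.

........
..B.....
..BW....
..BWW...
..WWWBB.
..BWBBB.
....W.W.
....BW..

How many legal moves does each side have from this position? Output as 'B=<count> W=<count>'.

Answer: B=8 W=16

Derivation:
-- B to move --
(1,3): no bracket -> illegal
(1,4): flips 1 -> legal
(2,4): flips 3 -> legal
(2,5): flips 2 -> legal
(3,1): no bracket -> illegal
(3,5): flips 2 -> legal
(4,1): flips 3 -> legal
(5,1): no bracket -> illegal
(5,7): no bracket -> illegal
(6,2): no bracket -> illegal
(6,3): no bracket -> illegal
(6,5): no bracket -> illegal
(6,7): no bracket -> illegal
(7,3): flips 1 -> legal
(7,6): flips 2 -> legal
(7,7): flips 1 -> legal
B mobility = 8
-- W to move --
(0,1): flips 1 -> legal
(0,2): flips 3 -> legal
(0,3): no bracket -> illegal
(1,1): flips 1 -> legal
(1,3): no bracket -> illegal
(2,1): flips 2 -> legal
(3,1): flips 1 -> legal
(3,5): no bracket -> illegal
(3,6): flips 2 -> legal
(3,7): flips 2 -> legal
(4,1): flips 1 -> legal
(4,7): flips 2 -> legal
(5,1): flips 1 -> legal
(5,7): flips 3 -> legal
(6,1): flips 1 -> legal
(6,2): flips 1 -> legal
(6,3): no bracket -> illegal
(6,5): flips 1 -> legal
(6,7): flips 2 -> legal
(7,3): flips 1 -> legal
W mobility = 16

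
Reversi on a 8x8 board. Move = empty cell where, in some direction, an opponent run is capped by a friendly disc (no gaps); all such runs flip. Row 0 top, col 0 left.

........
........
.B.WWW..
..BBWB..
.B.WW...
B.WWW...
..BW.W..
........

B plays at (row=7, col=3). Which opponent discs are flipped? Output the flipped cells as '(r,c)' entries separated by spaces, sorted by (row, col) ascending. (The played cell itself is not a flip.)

Dir NW: first cell 'B' (not opp) -> no flip
Dir N: opp run (6,3) (5,3) (4,3) capped by B -> flip
Dir NE: first cell '.' (not opp) -> no flip
Dir W: first cell '.' (not opp) -> no flip
Dir E: first cell '.' (not opp) -> no flip
Dir SW: edge -> no flip
Dir S: edge -> no flip
Dir SE: edge -> no flip

Answer: (4,3) (5,3) (6,3)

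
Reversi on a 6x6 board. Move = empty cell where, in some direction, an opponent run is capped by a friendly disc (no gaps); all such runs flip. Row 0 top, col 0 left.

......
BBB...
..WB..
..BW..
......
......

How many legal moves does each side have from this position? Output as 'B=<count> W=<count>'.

-- B to move --
(1,3): no bracket -> illegal
(2,1): flips 1 -> legal
(2,4): no bracket -> illegal
(3,1): no bracket -> illegal
(3,4): flips 1 -> legal
(4,2): no bracket -> illegal
(4,3): flips 1 -> legal
(4,4): flips 2 -> legal
B mobility = 4
-- W to move --
(0,0): flips 1 -> legal
(0,1): no bracket -> illegal
(0,2): flips 1 -> legal
(0,3): no bracket -> illegal
(1,3): flips 1 -> legal
(1,4): no bracket -> illegal
(2,0): no bracket -> illegal
(2,1): no bracket -> illegal
(2,4): flips 1 -> legal
(3,1): flips 1 -> legal
(3,4): no bracket -> illegal
(4,1): no bracket -> illegal
(4,2): flips 1 -> legal
(4,3): no bracket -> illegal
W mobility = 6

Answer: B=4 W=6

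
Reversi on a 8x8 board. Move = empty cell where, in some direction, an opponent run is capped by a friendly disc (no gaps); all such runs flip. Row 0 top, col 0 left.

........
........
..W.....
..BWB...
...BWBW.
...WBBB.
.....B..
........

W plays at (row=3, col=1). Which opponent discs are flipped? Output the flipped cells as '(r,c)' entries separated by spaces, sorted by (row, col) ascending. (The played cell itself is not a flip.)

Dir NW: first cell '.' (not opp) -> no flip
Dir N: first cell '.' (not opp) -> no flip
Dir NE: first cell 'W' (not opp) -> no flip
Dir W: first cell '.' (not opp) -> no flip
Dir E: opp run (3,2) capped by W -> flip
Dir SW: first cell '.' (not opp) -> no flip
Dir S: first cell '.' (not opp) -> no flip
Dir SE: first cell '.' (not opp) -> no flip

Answer: (3,2)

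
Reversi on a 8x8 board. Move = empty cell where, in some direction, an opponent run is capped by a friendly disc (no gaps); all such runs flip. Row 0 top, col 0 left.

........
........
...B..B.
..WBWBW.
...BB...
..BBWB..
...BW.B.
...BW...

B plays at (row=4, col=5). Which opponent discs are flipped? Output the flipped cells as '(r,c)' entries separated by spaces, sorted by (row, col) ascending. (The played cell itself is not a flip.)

Answer: (3,4) (5,4)

Derivation:
Dir NW: opp run (3,4) capped by B -> flip
Dir N: first cell 'B' (not opp) -> no flip
Dir NE: opp run (3,6), next='.' -> no flip
Dir W: first cell 'B' (not opp) -> no flip
Dir E: first cell '.' (not opp) -> no flip
Dir SW: opp run (5,4) capped by B -> flip
Dir S: first cell 'B' (not opp) -> no flip
Dir SE: first cell '.' (not opp) -> no flip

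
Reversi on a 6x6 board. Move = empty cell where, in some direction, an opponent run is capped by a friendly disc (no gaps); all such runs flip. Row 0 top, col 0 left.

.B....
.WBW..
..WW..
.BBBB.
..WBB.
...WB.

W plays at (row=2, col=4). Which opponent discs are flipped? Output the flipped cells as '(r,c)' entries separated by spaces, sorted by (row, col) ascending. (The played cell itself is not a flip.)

Answer: (3,3)

Derivation:
Dir NW: first cell 'W' (not opp) -> no flip
Dir N: first cell '.' (not opp) -> no flip
Dir NE: first cell '.' (not opp) -> no flip
Dir W: first cell 'W' (not opp) -> no flip
Dir E: first cell '.' (not opp) -> no flip
Dir SW: opp run (3,3) capped by W -> flip
Dir S: opp run (3,4) (4,4) (5,4), next=edge -> no flip
Dir SE: first cell '.' (not opp) -> no flip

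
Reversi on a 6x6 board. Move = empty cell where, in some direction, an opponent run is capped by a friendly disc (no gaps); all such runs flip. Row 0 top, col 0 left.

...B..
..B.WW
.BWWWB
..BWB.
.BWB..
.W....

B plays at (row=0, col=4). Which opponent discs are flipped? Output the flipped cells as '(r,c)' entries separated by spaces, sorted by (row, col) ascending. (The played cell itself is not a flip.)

Answer: (1,4) (2,4)

Derivation:
Dir NW: edge -> no flip
Dir N: edge -> no flip
Dir NE: edge -> no flip
Dir W: first cell 'B' (not opp) -> no flip
Dir E: first cell '.' (not opp) -> no flip
Dir SW: first cell '.' (not opp) -> no flip
Dir S: opp run (1,4) (2,4) capped by B -> flip
Dir SE: opp run (1,5), next=edge -> no flip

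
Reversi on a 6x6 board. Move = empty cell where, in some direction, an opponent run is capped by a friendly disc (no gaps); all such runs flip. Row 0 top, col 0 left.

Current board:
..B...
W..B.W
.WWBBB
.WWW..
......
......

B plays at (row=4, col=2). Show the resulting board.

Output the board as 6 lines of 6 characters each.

Answer: ..B...
W..B.W
.WWBBB
.WWB..
..B...
......

Derivation:
Place B at (4,2); scan 8 dirs for brackets.
Dir NW: opp run (3,1), next='.' -> no flip
Dir N: opp run (3,2) (2,2), next='.' -> no flip
Dir NE: opp run (3,3) capped by B -> flip
Dir W: first cell '.' (not opp) -> no flip
Dir E: first cell '.' (not opp) -> no flip
Dir SW: first cell '.' (not opp) -> no flip
Dir S: first cell '.' (not opp) -> no flip
Dir SE: first cell '.' (not opp) -> no flip
All flips: (3,3)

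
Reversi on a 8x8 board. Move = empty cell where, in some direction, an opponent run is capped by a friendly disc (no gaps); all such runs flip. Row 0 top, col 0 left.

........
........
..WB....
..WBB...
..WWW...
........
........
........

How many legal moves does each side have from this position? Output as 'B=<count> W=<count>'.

Answer: B=9 W=5

Derivation:
-- B to move --
(1,1): flips 1 -> legal
(1,2): no bracket -> illegal
(1,3): no bracket -> illegal
(2,1): flips 1 -> legal
(3,1): flips 1 -> legal
(3,5): no bracket -> illegal
(4,1): flips 1 -> legal
(4,5): no bracket -> illegal
(5,1): flips 1 -> legal
(5,2): flips 1 -> legal
(5,3): flips 1 -> legal
(5,4): flips 1 -> legal
(5,5): flips 1 -> legal
B mobility = 9
-- W to move --
(1,2): no bracket -> illegal
(1,3): flips 2 -> legal
(1,4): flips 1 -> legal
(2,4): flips 3 -> legal
(2,5): flips 1 -> legal
(3,5): flips 2 -> legal
(4,5): no bracket -> illegal
W mobility = 5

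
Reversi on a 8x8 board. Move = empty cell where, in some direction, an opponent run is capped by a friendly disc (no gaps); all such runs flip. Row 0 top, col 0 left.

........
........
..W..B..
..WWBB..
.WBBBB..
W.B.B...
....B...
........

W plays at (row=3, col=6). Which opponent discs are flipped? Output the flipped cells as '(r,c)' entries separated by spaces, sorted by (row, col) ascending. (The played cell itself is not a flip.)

Answer: (3,4) (3,5)

Derivation:
Dir NW: opp run (2,5), next='.' -> no flip
Dir N: first cell '.' (not opp) -> no flip
Dir NE: first cell '.' (not opp) -> no flip
Dir W: opp run (3,5) (3,4) capped by W -> flip
Dir E: first cell '.' (not opp) -> no flip
Dir SW: opp run (4,5) (5,4), next='.' -> no flip
Dir S: first cell '.' (not opp) -> no flip
Dir SE: first cell '.' (not opp) -> no flip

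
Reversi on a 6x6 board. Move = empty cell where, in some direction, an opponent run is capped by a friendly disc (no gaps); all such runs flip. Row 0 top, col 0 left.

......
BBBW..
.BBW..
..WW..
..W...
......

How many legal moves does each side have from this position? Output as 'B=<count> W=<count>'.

Answer: B=7 W=5

Derivation:
-- B to move --
(0,2): no bracket -> illegal
(0,3): no bracket -> illegal
(0,4): flips 1 -> legal
(1,4): flips 1 -> legal
(2,4): flips 1 -> legal
(3,1): no bracket -> illegal
(3,4): flips 1 -> legal
(4,1): no bracket -> illegal
(4,3): flips 1 -> legal
(4,4): flips 1 -> legal
(5,1): no bracket -> illegal
(5,2): flips 2 -> legal
(5,3): no bracket -> illegal
B mobility = 7
-- W to move --
(0,0): flips 2 -> legal
(0,1): flips 1 -> legal
(0,2): flips 2 -> legal
(0,3): no bracket -> illegal
(2,0): flips 2 -> legal
(3,0): no bracket -> illegal
(3,1): flips 1 -> legal
W mobility = 5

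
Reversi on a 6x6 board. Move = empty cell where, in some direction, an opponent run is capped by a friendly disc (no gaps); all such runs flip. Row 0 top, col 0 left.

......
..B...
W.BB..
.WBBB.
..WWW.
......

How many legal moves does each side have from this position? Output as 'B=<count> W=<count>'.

Answer: B=7 W=7

Derivation:
-- B to move --
(1,0): no bracket -> illegal
(1,1): no bracket -> illegal
(2,1): no bracket -> illegal
(3,0): flips 1 -> legal
(3,5): no bracket -> illegal
(4,0): flips 1 -> legal
(4,1): no bracket -> illegal
(4,5): no bracket -> illegal
(5,1): flips 1 -> legal
(5,2): flips 2 -> legal
(5,3): flips 1 -> legal
(5,4): flips 2 -> legal
(5,5): flips 1 -> legal
B mobility = 7
-- W to move --
(0,1): no bracket -> illegal
(0,2): flips 3 -> legal
(0,3): no bracket -> illegal
(1,1): flips 2 -> legal
(1,3): flips 3 -> legal
(1,4): no bracket -> illegal
(2,1): flips 1 -> legal
(2,4): flips 2 -> legal
(2,5): flips 1 -> legal
(3,5): flips 3 -> legal
(4,1): no bracket -> illegal
(4,5): no bracket -> illegal
W mobility = 7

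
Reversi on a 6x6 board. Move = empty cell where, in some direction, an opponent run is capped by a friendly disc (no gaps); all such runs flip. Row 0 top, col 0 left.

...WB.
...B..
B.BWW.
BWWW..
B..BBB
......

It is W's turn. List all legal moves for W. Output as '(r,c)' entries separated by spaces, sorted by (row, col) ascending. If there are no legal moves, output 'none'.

Answer: (0,2) (0,5) (1,1) (1,2) (2,1) (5,3) (5,4) (5,5)

Derivation:
(0,2): flips 1 -> legal
(0,5): flips 1 -> legal
(1,0): no bracket -> illegal
(1,1): flips 1 -> legal
(1,2): flips 1 -> legal
(1,4): no bracket -> illegal
(1,5): no bracket -> illegal
(2,1): flips 1 -> legal
(3,4): no bracket -> illegal
(3,5): no bracket -> illegal
(4,1): no bracket -> illegal
(4,2): no bracket -> illegal
(5,0): no bracket -> illegal
(5,1): no bracket -> illegal
(5,2): no bracket -> illegal
(5,3): flips 1 -> legal
(5,4): flips 1 -> legal
(5,5): flips 1 -> legal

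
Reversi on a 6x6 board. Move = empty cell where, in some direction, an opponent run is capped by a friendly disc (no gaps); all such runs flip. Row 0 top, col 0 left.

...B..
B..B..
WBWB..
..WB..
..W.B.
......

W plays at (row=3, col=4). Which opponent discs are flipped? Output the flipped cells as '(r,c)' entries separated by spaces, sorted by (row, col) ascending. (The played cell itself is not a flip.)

Dir NW: opp run (2,3), next='.' -> no flip
Dir N: first cell '.' (not opp) -> no flip
Dir NE: first cell '.' (not opp) -> no flip
Dir W: opp run (3,3) capped by W -> flip
Dir E: first cell '.' (not opp) -> no flip
Dir SW: first cell '.' (not opp) -> no flip
Dir S: opp run (4,4), next='.' -> no flip
Dir SE: first cell '.' (not opp) -> no flip

Answer: (3,3)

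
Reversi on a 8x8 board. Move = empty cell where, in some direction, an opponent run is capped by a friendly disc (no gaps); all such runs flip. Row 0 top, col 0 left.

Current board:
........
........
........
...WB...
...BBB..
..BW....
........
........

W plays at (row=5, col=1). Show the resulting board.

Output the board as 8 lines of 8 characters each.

Place W at (5,1); scan 8 dirs for brackets.
Dir NW: first cell '.' (not opp) -> no flip
Dir N: first cell '.' (not opp) -> no flip
Dir NE: first cell '.' (not opp) -> no flip
Dir W: first cell '.' (not opp) -> no flip
Dir E: opp run (5,2) capped by W -> flip
Dir SW: first cell '.' (not opp) -> no flip
Dir S: first cell '.' (not opp) -> no flip
Dir SE: first cell '.' (not opp) -> no flip
All flips: (5,2)

Answer: ........
........
........
...WB...
...BBB..
.WWW....
........
........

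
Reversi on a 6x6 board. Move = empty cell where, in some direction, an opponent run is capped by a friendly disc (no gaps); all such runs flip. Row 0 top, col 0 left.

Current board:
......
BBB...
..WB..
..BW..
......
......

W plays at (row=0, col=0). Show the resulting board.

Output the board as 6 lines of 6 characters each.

Answer: W.....
BWB...
..WB..
..BW..
......
......

Derivation:
Place W at (0,0); scan 8 dirs for brackets.
Dir NW: edge -> no flip
Dir N: edge -> no flip
Dir NE: edge -> no flip
Dir W: edge -> no flip
Dir E: first cell '.' (not opp) -> no flip
Dir SW: edge -> no flip
Dir S: opp run (1,0), next='.' -> no flip
Dir SE: opp run (1,1) capped by W -> flip
All flips: (1,1)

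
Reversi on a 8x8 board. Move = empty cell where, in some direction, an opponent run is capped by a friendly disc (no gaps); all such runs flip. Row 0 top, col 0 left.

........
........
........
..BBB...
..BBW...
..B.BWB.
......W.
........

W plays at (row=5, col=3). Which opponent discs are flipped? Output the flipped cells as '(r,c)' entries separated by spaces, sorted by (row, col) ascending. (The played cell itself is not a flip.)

Dir NW: opp run (4,2), next='.' -> no flip
Dir N: opp run (4,3) (3,3), next='.' -> no flip
Dir NE: first cell 'W' (not opp) -> no flip
Dir W: opp run (5,2), next='.' -> no flip
Dir E: opp run (5,4) capped by W -> flip
Dir SW: first cell '.' (not opp) -> no flip
Dir S: first cell '.' (not opp) -> no flip
Dir SE: first cell '.' (not opp) -> no flip

Answer: (5,4)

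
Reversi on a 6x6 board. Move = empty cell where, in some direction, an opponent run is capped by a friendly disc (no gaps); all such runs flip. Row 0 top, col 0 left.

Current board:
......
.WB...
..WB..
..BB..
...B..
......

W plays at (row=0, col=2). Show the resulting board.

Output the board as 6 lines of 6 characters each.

Place W at (0,2); scan 8 dirs for brackets.
Dir NW: edge -> no flip
Dir N: edge -> no flip
Dir NE: edge -> no flip
Dir W: first cell '.' (not opp) -> no flip
Dir E: first cell '.' (not opp) -> no flip
Dir SW: first cell 'W' (not opp) -> no flip
Dir S: opp run (1,2) capped by W -> flip
Dir SE: first cell '.' (not opp) -> no flip
All flips: (1,2)

Answer: ..W...
.WW...
..WB..
..BB..
...B..
......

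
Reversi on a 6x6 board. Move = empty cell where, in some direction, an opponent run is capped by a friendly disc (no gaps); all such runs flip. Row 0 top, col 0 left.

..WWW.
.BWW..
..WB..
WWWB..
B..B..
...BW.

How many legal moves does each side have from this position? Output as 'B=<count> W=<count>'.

-- B to move --
(0,1): flips 1 -> legal
(0,5): no bracket -> illegal
(1,4): flips 2 -> legal
(1,5): no bracket -> illegal
(2,0): flips 1 -> legal
(2,1): flips 2 -> legal
(2,4): no bracket -> illegal
(4,1): flips 1 -> legal
(4,2): no bracket -> illegal
(4,4): no bracket -> illegal
(4,5): no bracket -> illegal
(5,5): flips 1 -> legal
B mobility = 6
-- W to move --
(0,0): flips 1 -> legal
(0,1): no bracket -> illegal
(1,0): flips 1 -> legal
(1,4): flips 1 -> legal
(2,0): flips 1 -> legal
(2,1): no bracket -> illegal
(2,4): flips 1 -> legal
(3,4): flips 2 -> legal
(4,1): no bracket -> illegal
(4,2): no bracket -> illegal
(4,4): flips 1 -> legal
(5,0): flips 1 -> legal
(5,1): no bracket -> illegal
(5,2): flips 1 -> legal
W mobility = 9

Answer: B=6 W=9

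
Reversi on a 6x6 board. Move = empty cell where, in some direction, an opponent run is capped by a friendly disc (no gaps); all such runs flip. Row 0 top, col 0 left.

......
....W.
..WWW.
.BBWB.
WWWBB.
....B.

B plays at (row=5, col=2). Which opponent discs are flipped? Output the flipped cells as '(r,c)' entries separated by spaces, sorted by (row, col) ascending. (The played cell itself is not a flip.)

Dir NW: opp run (4,1), next='.' -> no flip
Dir N: opp run (4,2) capped by B -> flip
Dir NE: first cell 'B' (not opp) -> no flip
Dir W: first cell '.' (not opp) -> no flip
Dir E: first cell '.' (not opp) -> no flip
Dir SW: edge -> no flip
Dir S: edge -> no flip
Dir SE: edge -> no flip

Answer: (4,2)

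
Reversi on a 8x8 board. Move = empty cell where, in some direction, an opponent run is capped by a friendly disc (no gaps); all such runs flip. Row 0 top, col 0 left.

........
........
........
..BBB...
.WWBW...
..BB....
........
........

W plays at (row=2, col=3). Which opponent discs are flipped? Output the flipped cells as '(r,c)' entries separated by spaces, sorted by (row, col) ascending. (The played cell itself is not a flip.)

Answer: (3,2)

Derivation:
Dir NW: first cell '.' (not opp) -> no flip
Dir N: first cell '.' (not opp) -> no flip
Dir NE: first cell '.' (not opp) -> no flip
Dir W: first cell '.' (not opp) -> no flip
Dir E: first cell '.' (not opp) -> no flip
Dir SW: opp run (3,2) capped by W -> flip
Dir S: opp run (3,3) (4,3) (5,3), next='.' -> no flip
Dir SE: opp run (3,4), next='.' -> no flip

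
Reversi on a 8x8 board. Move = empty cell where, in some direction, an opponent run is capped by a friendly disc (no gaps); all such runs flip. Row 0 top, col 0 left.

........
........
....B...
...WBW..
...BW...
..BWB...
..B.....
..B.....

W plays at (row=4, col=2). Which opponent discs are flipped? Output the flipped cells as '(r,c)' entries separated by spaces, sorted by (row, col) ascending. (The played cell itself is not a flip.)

Dir NW: first cell '.' (not opp) -> no flip
Dir N: first cell '.' (not opp) -> no flip
Dir NE: first cell 'W' (not opp) -> no flip
Dir W: first cell '.' (not opp) -> no flip
Dir E: opp run (4,3) capped by W -> flip
Dir SW: first cell '.' (not opp) -> no flip
Dir S: opp run (5,2) (6,2) (7,2), next=edge -> no flip
Dir SE: first cell 'W' (not opp) -> no flip

Answer: (4,3)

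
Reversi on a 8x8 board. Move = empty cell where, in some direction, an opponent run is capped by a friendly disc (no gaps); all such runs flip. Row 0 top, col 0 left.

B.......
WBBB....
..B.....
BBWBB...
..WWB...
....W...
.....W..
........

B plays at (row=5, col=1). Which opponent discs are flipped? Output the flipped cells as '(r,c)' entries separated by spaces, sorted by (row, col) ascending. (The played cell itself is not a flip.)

Answer: (4,2)

Derivation:
Dir NW: first cell '.' (not opp) -> no flip
Dir N: first cell '.' (not opp) -> no flip
Dir NE: opp run (4,2) capped by B -> flip
Dir W: first cell '.' (not opp) -> no flip
Dir E: first cell '.' (not opp) -> no flip
Dir SW: first cell '.' (not opp) -> no flip
Dir S: first cell '.' (not opp) -> no flip
Dir SE: first cell '.' (not opp) -> no flip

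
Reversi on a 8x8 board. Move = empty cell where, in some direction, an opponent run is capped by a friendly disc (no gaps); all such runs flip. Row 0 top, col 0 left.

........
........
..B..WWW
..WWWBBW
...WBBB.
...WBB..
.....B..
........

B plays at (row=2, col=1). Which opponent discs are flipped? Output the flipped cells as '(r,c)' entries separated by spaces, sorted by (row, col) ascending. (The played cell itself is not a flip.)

Dir NW: first cell '.' (not opp) -> no flip
Dir N: first cell '.' (not opp) -> no flip
Dir NE: first cell '.' (not opp) -> no flip
Dir W: first cell '.' (not opp) -> no flip
Dir E: first cell 'B' (not opp) -> no flip
Dir SW: first cell '.' (not opp) -> no flip
Dir S: first cell '.' (not opp) -> no flip
Dir SE: opp run (3,2) (4,3) capped by B -> flip

Answer: (3,2) (4,3)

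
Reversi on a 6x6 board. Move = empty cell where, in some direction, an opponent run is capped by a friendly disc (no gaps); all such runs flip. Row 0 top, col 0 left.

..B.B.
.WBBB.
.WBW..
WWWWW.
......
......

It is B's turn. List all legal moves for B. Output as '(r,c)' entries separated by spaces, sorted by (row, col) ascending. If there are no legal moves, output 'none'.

(0,0): flips 1 -> legal
(0,1): no bracket -> illegal
(1,0): flips 1 -> legal
(2,0): flips 2 -> legal
(2,4): flips 1 -> legal
(2,5): no bracket -> illegal
(3,5): no bracket -> illegal
(4,0): flips 1 -> legal
(4,1): flips 2 -> legal
(4,2): flips 1 -> legal
(4,3): flips 2 -> legal
(4,4): flips 1 -> legal
(4,5): flips 2 -> legal

Answer: (0,0) (1,0) (2,0) (2,4) (4,0) (4,1) (4,2) (4,3) (4,4) (4,5)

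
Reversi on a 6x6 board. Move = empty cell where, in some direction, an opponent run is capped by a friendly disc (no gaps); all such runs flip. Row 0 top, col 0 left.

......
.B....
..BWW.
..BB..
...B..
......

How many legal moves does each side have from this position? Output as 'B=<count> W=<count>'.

Answer: B=4 W=4

Derivation:
-- B to move --
(1,2): no bracket -> illegal
(1,3): flips 1 -> legal
(1,4): flips 1 -> legal
(1,5): flips 1 -> legal
(2,5): flips 2 -> legal
(3,4): no bracket -> illegal
(3,5): no bracket -> illegal
B mobility = 4
-- W to move --
(0,0): no bracket -> illegal
(0,1): no bracket -> illegal
(0,2): no bracket -> illegal
(1,0): no bracket -> illegal
(1,2): no bracket -> illegal
(1,3): no bracket -> illegal
(2,0): no bracket -> illegal
(2,1): flips 1 -> legal
(3,1): no bracket -> illegal
(3,4): no bracket -> illegal
(4,1): flips 1 -> legal
(4,2): flips 1 -> legal
(4,4): no bracket -> illegal
(5,2): no bracket -> illegal
(5,3): flips 2 -> legal
(5,4): no bracket -> illegal
W mobility = 4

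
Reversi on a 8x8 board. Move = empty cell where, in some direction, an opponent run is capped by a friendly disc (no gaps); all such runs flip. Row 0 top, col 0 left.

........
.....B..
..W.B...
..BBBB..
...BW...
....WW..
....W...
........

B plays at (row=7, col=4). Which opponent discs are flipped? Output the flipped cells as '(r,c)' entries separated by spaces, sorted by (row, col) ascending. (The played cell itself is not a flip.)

Dir NW: first cell '.' (not opp) -> no flip
Dir N: opp run (6,4) (5,4) (4,4) capped by B -> flip
Dir NE: first cell '.' (not opp) -> no flip
Dir W: first cell '.' (not opp) -> no flip
Dir E: first cell '.' (not opp) -> no flip
Dir SW: edge -> no flip
Dir S: edge -> no flip
Dir SE: edge -> no flip

Answer: (4,4) (5,4) (6,4)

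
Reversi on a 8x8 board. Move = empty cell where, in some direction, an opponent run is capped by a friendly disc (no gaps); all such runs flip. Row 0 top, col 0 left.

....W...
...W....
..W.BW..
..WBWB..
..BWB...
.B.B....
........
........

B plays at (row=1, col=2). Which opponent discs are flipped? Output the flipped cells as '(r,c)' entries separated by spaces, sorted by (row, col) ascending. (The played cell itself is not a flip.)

Answer: (2,2) (3,2)

Derivation:
Dir NW: first cell '.' (not opp) -> no flip
Dir N: first cell '.' (not opp) -> no flip
Dir NE: first cell '.' (not opp) -> no flip
Dir W: first cell '.' (not opp) -> no flip
Dir E: opp run (1,3), next='.' -> no flip
Dir SW: first cell '.' (not opp) -> no flip
Dir S: opp run (2,2) (3,2) capped by B -> flip
Dir SE: first cell '.' (not opp) -> no flip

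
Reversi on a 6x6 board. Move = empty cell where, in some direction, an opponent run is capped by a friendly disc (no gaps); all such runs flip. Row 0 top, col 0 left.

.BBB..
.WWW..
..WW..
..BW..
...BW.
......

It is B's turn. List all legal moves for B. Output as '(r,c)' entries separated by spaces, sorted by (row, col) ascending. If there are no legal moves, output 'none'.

(0,0): no bracket -> illegal
(0,4): no bracket -> illegal
(1,0): no bracket -> illegal
(1,4): flips 1 -> legal
(2,0): flips 1 -> legal
(2,1): flips 2 -> legal
(2,4): flips 1 -> legal
(3,1): no bracket -> illegal
(3,4): flips 3 -> legal
(3,5): no bracket -> illegal
(4,2): no bracket -> illegal
(4,5): flips 1 -> legal
(5,3): no bracket -> illegal
(5,4): no bracket -> illegal
(5,5): no bracket -> illegal

Answer: (1,4) (2,0) (2,1) (2,4) (3,4) (4,5)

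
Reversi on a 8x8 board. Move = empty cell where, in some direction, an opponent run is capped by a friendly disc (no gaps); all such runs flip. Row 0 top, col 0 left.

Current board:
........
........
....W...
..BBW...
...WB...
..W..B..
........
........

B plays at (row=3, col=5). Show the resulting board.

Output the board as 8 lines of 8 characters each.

Answer: ........
........
....W...
..BBBB..
...WB...
..W..B..
........
........

Derivation:
Place B at (3,5); scan 8 dirs for brackets.
Dir NW: opp run (2,4), next='.' -> no flip
Dir N: first cell '.' (not opp) -> no flip
Dir NE: first cell '.' (not opp) -> no flip
Dir W: opp run (3,4) capped by B -> flip
Dir E: first cell '.' (not opp) -> no flip
Dir SW: first cell 'B' (not opp) -> no flip
Dir S: first cell '.' (not opp) -> no flip
Dir SE: first cell '.' (not opp) -> no flip
All flips: (3,4)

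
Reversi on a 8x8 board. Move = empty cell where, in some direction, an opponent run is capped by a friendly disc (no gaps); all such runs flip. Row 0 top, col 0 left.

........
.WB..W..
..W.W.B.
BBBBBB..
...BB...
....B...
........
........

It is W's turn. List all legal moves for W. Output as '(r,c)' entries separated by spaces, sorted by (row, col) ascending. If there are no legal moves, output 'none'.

Answer: (0,2) (1,3) (3,7) (4,0) (4,2) (4,6) (5,5) (6,4)

Derivation:
(0,1): no bracket -> illegal
(0,2): flips 1 -> legal
(0,3): no bracket -> illegal
(1,3): flips 1 -> legal
(1,6): no bracket -> illegal
(1,7): no bracket -> illegal
(2,0): no bracket -> illegal
(2,1): no bracket -> illegal
(2,3): no bracket -> illegal
(2,5): no bracket -> illegal
(2,7): no bracket -> illegal
(3,6): no bracket -> illegal
(3,7): flips 1 -> legal
(4,0): flips 1 -> legal
(4,1): no bracket -> illegal
(4,2): flips 2 -> legal
(4,5): no bracket -> illegal
(4,6): flips 1 -> legal
(5,2): no bracket -> illegal
(5,3): no bracket -> illegal
(5,5): flips 2 -> legal
(6,3): no bracket -> illegal
(6,4): flips 3 -> legal
(6,5): no bracket -> illegal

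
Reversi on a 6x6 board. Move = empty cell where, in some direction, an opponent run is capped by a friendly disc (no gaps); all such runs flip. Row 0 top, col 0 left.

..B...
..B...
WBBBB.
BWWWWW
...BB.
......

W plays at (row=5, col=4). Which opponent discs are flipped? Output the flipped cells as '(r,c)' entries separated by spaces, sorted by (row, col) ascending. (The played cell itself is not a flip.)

Answer: (4,3) (4,4)

Derivation:
Dir NW: opp run (4,3) capped by W -> flip
Dir N: opp run (4,4) capped by W -> flip
Dir NE: first cell '.' (not opp) -> no flip
Dir W: first cell '.' (not opp) -> no flip
Dir E: first cell '.' (not opp) -> no flip
Dir SW: edge -> no flip
Dir S: edge -> no flip
Dir SE: edge -> no flip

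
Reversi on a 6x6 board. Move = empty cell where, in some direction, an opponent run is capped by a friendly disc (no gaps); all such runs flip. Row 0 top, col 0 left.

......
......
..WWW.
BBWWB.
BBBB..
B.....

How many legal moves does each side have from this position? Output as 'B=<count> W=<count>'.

Answer: B=5 W=7

Derivation:
-- B to move --
(1,1): no bracket -> illegal
(1,2): flips 3 -> legal
(1,3): flips 3 -> legal
(1,4): flips 3 -> legal
(1,5): flips 2 -> legal
(2,1): flips 1 -> legal
(2,5): no bracket -> illegal
(3,5): no bracket -> illegal
(4,4): no bracket -> illegal
B mobility = 5
-- W to move --
(2,0): no bracket -> illegal
(2,1): no bracket -> illegal
(2,5): no bracket -> illegal
(3,5): flips 1 -> legal
(4,4): flips 1 -> legal
(4,5): flips 1 -> legal
(5,1): flips 1 -> legal
(5,2): flips 1 -> legal
(5,3): flips 1 -> legal
(5,4): flips 1 -> legal
W mobility = 7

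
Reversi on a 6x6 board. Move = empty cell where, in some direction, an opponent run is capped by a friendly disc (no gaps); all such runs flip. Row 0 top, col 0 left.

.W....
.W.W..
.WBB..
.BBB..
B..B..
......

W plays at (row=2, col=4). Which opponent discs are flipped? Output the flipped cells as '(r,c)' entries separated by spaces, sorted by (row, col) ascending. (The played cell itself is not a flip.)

Dir NW: first cell 'W' (not opp) -> no flip
Dir N: first cell '.' (not opp) -> no flip
Dir NE: first cell '.' (not opp) -> no flip
Dir W: opp run (2,3) (2,2) capped by W -> flip
Dir E: first cell '.' (not opp) -> no flip
Dir SW: opp run (3,3), next='.' -> no flip
Dir S: first cell '.' (not opp) -> no flip
Dir SE: first cell '.' (not opp) -> no flip

Answer: (2,2) (2,3)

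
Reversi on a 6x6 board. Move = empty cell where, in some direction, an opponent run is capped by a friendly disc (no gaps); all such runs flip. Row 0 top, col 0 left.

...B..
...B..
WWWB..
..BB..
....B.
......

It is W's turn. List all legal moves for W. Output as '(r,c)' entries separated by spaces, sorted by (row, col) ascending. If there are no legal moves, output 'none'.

(0,2): no bracket -> illegal
(0,4): flips 1 -> legal
(1,2): no bracket -> illegal
(1,4): no bracket -> illegal
(2,4): flips 1 -> legal
(3,1): no bracket -> illegal
(3,4): no bracket -> illegal
(3,5): no bracket -> illegal
(4,1): no bracket -> illegal
(4,2): flips 1 -> legal
(4,3): flips 1 -> legal
(4,5): no bracket -> illegal
(5,3): no bracket -> illegal
(5,4): no bracket -> illegal
(5,5): flips 2 -> legal

Answer: (0,4) (2,4) (4,2) (4,3) (5,5)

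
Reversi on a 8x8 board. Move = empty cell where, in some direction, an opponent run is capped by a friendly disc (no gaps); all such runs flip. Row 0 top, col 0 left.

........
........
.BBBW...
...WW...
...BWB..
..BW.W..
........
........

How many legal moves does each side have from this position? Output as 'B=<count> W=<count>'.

Answer: B=5 W=10

Derivation:
-- B to move --
(1,3): no bracket -> illegal
(1,4): no bracket -> illegal
(1,5): no bracket -> illegal
(2,5): flips 2 -> legal
(3,2): no bracket -> illegal
(3,5): no bracket -> illegal
(4,2): no bracket -> illegal
(4,6): no bracket -> illegal
(5,4): flips 1 -> legal
(5,6): no bracket -> illegal
(6,2): no bracket -> illegal
(6,3): flips 1 -> legal
(6,4): no bracket -> illegal
(6,5): flips 1 -> legal
(6,6): flips 3 -> legal
B mobility = 5
-- W to move --
(1,0): no bracket -> illegal
(1,1): flips 1 -> legal
(1,2): flips 1 -> legal
(1,3): flips 1 -> legal
(1,4): no bracket -> illegal
(2,0): flips 3 -> legal
(3,0): no bracket -> illegal
(3,1): no bracket -> illegal
(3,2): no bracket -> illegal
(3,5): flips 1 -> legal
(3,6): no bracket -> illegal
(4,1): no bracket -> illegal
(4,2): flips 1 -> legal
(4,6): flips 1 -> legal
(5,1): flips 1 -> legal
(5,4): no bracket -> illegal
(5,6): flips 1 -> legal
(6,1): flips 2 -> legal
(6,2): no bracket -> illegal
(6,3): no bracket -> illegal
W mobility = 10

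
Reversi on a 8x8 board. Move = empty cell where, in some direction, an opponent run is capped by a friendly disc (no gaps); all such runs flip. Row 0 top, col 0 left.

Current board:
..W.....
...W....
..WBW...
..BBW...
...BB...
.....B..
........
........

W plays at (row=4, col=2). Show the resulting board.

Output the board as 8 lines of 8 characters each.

Place W at (4,2); scan 8 dirs for brackets.
Dir NW: first cell '.' (not opp) -> no flip
Dir N: opp run (3,2) capped by W -> flip
Dir NE: opp run (3,3) capped by W -> flip
Dir W: first cell '.' (not opp) -> no flip
Dir E: opp run (4,3) (4,4), next='.' -> no flip
Dir SW: first cell '.' (not opp) -> no flip
Dir S: first cell '.' (not opp) -> no flip
Dir SE: first cell '.' (not opp) -> no flip
All flips: (3,2) (3,3)

Answer: ..W.....
...W....
..WBW...
..WWW...
..WBB...
.....B..
........
........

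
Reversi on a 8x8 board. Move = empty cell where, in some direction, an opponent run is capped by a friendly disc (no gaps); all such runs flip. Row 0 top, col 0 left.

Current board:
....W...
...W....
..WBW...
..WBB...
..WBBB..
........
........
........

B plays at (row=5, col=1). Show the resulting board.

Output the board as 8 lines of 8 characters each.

Place B at (5,1); scan 8 dirs for brackets.
Dir NW: first cell '.' (not opp) -> no flip
Dir N: first cell '.' (not opp) -> no flip
Dir NE: opp run (4,2) capped by B -> flip
Dir W: first cell '.' (not opp) -> no flip
Dir E: first cell '.' (not opp) -> no flip
Dir SW: first cell '.' (not opp) -> no flip
Dir S: first cell '.' (not opp) -> no flip
Dir SE: first cell '.' (not opp) -> no flip
All flips: (4,2)

Answer: ....W...
...W....
..WBW...
..WBB...
..BBBB..
.B......
........
........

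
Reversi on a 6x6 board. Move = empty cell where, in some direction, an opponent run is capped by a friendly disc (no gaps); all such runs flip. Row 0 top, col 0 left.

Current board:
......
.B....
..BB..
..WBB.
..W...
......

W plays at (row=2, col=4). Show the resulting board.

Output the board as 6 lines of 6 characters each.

Answer: ......
.B....
..BBW.
..WWB.
..W...
......

Derivation:
Place W at (2,4); scan 8 dirs for brackets.
Dir NW: first cell '.' (not opp) -> no flip
Dir N: first cell '.' (not opp) -> no flip
Dir NE: first cell '.' (not opp) -> no flip
Dir W: opp run (2,3) (2,2), next='.' -> no flip
Dir E: first cell '.' (not opp) -> no flip
Dir SW: opp run (3,3) capped by W -> flip
Dir S: opp run (3,4), next='.' -> no flip
Dir SE: first cell '.' (not opp) -> no flip
All flips: (3,3)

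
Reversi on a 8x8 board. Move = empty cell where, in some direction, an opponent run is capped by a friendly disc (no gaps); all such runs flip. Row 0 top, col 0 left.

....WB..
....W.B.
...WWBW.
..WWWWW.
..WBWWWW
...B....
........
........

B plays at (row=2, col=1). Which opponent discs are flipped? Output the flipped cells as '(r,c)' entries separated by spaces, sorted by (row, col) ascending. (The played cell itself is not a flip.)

Answer: (3,2)

Derivation:
Dir NW: first cell '.' (not opp) -> no flip
Dir N: first cell '.' (not opp) -> no flip
Dir NE: first cell '.' (not opp) -> no flip
Dir W: first cell '.' (not opp) -> no flip
Dir E: first cell '.' (not opp) -> no flip
Dir SW: first cell '.' (not opp) -> no flip
Dir S: first cell '.' (not opp) -> no flip
Dir SE: opp run (3,2) capped by B -> flip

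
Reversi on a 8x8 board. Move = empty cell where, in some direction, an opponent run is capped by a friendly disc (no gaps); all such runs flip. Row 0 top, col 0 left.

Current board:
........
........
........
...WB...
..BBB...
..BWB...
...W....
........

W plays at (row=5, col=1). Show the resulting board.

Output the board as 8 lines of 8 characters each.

Answer: ........
........
........
...WB...
..WBB...
.WWWB...
...W....
........

Derivation:
Place W at (5,1); scan 8 dirs for brackets.
Dir NW: first cell '.' (not opp) -> no flip
Dir N: first cell '.' (not opp) -> no flip
Dir NE: opp run (4,2) capped by W -> flip
Dir W: first cell '.' (not opp) -> no flip
Dir E: opp run (5,2) capped by W -> flip
Dir SW: first cell '.' (not opp) -> no flip
Dir S: first cell '.' (not opp) -> no flip
Dir SE: first cell '.' (not opp) -> no flip
All flips: (4,2) (5,2)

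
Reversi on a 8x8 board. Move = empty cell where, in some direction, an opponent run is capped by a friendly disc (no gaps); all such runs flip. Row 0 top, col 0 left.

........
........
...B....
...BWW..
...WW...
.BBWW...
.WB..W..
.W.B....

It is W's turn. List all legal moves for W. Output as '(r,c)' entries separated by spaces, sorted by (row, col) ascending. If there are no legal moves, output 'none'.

(1,2): flips 1 -> legal
(1,3): flips 2 -> legal
(1,4): no bracket -> illegal
(2,2): flips 1 -> legal
(2,4): no bracket -> illegal
(3,2): flips 1 -> legal
(4,0): no bracket -> illegal
(4,1): flips 1 -> legal
(4,2): no bracket -> illegal
(5,0): flips 2 -> legal
(6,0): no bracket -> illegal
(6,3): flips 1 -> legal
(6,4): no bracket -> illegal
(7,2): no bracket -> illegal
(7,4): no bracket -> illegal

Answer: (1,2) (1,3) (2,2) (3,2) (4,1) (5,0) (6,3)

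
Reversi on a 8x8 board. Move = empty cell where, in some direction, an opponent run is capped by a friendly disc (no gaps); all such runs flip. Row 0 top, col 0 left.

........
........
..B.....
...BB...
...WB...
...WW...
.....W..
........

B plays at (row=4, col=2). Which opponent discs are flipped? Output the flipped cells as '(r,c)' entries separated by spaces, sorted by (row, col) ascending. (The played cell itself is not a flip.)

Answer: (4,3)

Derivation:
Dir NW: first cell '.' (not opp) -> no flip
Dir N: first cell '.' (not opp) -> no flip
Dir NE: first cell 'B' (not opp) -> no flip
Dir W: first cell '.' (not opp) -> no flip
Dir E: opp run (4,3) capped by B -> flip
Dir SW: first cell '.' (not opp) -> no flip
Dir S: first cell '.' (not opp) -> no flip
Dir SE: opp run (5,3), next='.' -> no flip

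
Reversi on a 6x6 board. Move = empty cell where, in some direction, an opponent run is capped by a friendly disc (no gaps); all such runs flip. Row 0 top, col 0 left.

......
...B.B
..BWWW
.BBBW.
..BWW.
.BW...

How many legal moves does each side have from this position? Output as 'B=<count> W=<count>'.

-- B to move --
(1,2): no bracket -> illegal
(1,4): flips 1 -> legal
(3,5): flips 3 -> legal
(4,1): no bracket -> illegal
(4,5): flips 2 -> legal
(5,3): flips 2 -> legal
(5,4): flips 1 -> legal
(5,5): flips 1 -> legal
B mobility = 6
-- W to move --
(0,2): flips 1 -> legal
(0,3): flips 1 -> legal
(0,4): no bracket -> illegal
(0,5): flips 1 -> legal
(1,1): flips 2 -> legal
(1,2): flips 3 -> legal
(1,4): no bracket -> illegal
(2,0): no bracket -> illegal
(2,1): flips 2 -> legal
(3,0): flips 3 -> legal
(4,0): no bracket -> illegal
(4,1): flips 2 -> legal
(5,0): flips 1 -> legal
(5,3): no bracket -> illegal
W mobility = 9

Answer: B=6 W=9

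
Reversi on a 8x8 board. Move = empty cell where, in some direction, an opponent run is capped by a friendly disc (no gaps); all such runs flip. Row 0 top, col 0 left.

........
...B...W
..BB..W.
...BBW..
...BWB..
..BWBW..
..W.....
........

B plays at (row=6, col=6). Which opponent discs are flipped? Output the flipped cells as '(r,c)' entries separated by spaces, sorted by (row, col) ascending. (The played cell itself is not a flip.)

Dir NW: opp run (5,5) (4,4) capped by B -> flip
Dir N: first cell '.' (not opp) -> no flip
Dir NE: first cell '.' (not opp) -> no flip
Dir W: first cell '.' (not opp) -> no flip
Dir E: first cell '.' (not opp) -> no flip
Dir SW: first cell '.' (not opp) -> no flip
Dir S: first cell '.' (not opp) -> no flip
Dir SE: first cell '.' (not opp) -> no flip

Answer: (4,4) (5,5)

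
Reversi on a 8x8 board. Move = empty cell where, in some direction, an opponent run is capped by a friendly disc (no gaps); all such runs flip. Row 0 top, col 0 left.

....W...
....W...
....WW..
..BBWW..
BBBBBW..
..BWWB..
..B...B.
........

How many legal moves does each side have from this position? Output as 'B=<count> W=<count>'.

-- B to move --
(0,3): no bracket -> illegal
(0,5): no bracket -> illegal
(1,3): no bracket -> illegal
(1,5): flips 4 -> legal
(1,6): flips 2 -> legal
(2,3): no bracket -> illegal
(2,6): flips 1 -> legal
(3,6): flips 2 -> legal
(4,6): flips 1 -> legal
(5,6): no bracket -> illegal
(6,3): flips 1 -> legal
(6,4): flips 2 -> legal
(6,5): flips 1 -> legal
B mobility = 8
-- W to move --
(2,1): flips 2 -> legal
(2,2): no bracket -> illegal
(2,3): flips 2 -> legal
(3,0): no bracket -> illegal
(3,1): flips 3 -> legal
(4,6): no bracket -> illegal
(5,0): no bracket -> illegal
(5,1): flips 3 -> legal
(5,6): flips 1 -> legal
(5,7): no bracket -> illegal
(6,1): flips 2 -> legal
(6,3): no bracket -> illegal
(6,4): no bracket -> illegal
(6,5): flips 1 -> legal
(6,7): no bracket -> illegal
(7,1): flips 1 -> legal
(7,2): no bracket -> illegal
(7,3): no bracket -> illegal
(7,5): no bracket -> illegal
(7,6): no bracket -> illegal
(7,7): no bracket -> illegal
W mobility = 8

Answer: B=8 W=8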